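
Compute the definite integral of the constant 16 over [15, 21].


The integral of a constant k over [a, b] equals k * (b - a).
integral from 15 to 21 of 16 dx
= 16 * (21 - 15)
= 16 * 6
= 96

96


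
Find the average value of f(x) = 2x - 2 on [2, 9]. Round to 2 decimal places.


Average value = 1/(b-a) * integral from a to b of f(x) dx
First compute the integral of 2x - 2:
F(x) = x^2 - 2x
F(9) = 1 * 81 - 2 * 9 = 63
F(2) = 1 * 4 - 2 * 2 = 0
Integral = 63 - 0 = 63
Average = 63 / (9 - 2) = 63 / 7
= 9 = 9.00

9.00


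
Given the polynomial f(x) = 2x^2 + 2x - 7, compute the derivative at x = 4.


Differentiate term by term using power and sum rules:
f(x) = 2x^2 + 2x - 7
f'(x) = 4x + 2
Substitute x = 4:
f'(4) = 4 * 4 + 2
= 16 + 2
= 18

18


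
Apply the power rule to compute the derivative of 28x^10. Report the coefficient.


We apply the power rule: d/dx [ax^n] = a*n * x^(n-1)
d/dx [28x^10]
= 28 * 10 * x^(10-1)
= 280x^9
The coefficient is 280

280


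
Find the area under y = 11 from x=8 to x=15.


The area under a constant function y = 11 is a rectangle.
Width = 15 - 8 = 7
Height = 11
Area = width * height
= 7 * 11
= 77

77


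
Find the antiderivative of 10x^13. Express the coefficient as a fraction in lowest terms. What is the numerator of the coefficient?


Apply the power rule for integration:
integral of ax^n dx = a/(n+1) * x^(n+1) + C
integral of 10x^13 dx
= 10/14 * x^14 + C
= 5/7 * x^14 + C
The coefficient in lowest terms is 5/7, and its numerator is 5

5


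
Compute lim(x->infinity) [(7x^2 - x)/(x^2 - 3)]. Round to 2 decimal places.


For limits at infinity with equal-degree polynomials,
we compare leading coefficients.
Numerator leading term: 7x^2
Denominator leading term: x^2
Divide both by x^2:
lim = (7 - 1/x) / (1 - 3/x^2)
As x -> infinity, the 1/x and 1/x^2 terms vanish:
= 7/1 = 7 = 7.00

7.00


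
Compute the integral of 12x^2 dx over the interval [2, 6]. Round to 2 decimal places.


Find the antiderivative of 12x^2:
F(x) = 12/3 * x^3
Apply the Fundamental Theorem of Calculus:
F(6) - F(2)
= 12/3 * 6^3 - 12/3 * 2^3
= 12/3 * (216 - 8)
= 12/3 * 208
= 832 = 832.00

832.00


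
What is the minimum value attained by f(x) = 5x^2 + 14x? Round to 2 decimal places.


For a quadratic f(x) = ax^2 + bx + c with a > 0, the minimum is at the vertex.
Vertex x-coordinate: x = -b/(2a)
x = -(14) / (2 * 5)
x = -14/10 = -7/5
Substitute back to find the minimum value:
f(-7/5) = 5 * (-7/5)^2 + 14 * (-7/5) + 0
= 49/5 - 98/5 + 0
= -49/5 = -9.80

-9.80


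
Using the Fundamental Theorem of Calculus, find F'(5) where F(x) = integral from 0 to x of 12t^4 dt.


By the Fundamental Theorem of Calculus (Part 1):
If F(x) = integral from 0 to x of f(t) dt, then F'(x) = f(x)
Here f(t) = 12t^4
So F'(x) = 12x^4
Evaluate at x = 5:
F'(5) = 12 * 5^4
= 12 * 625
= 7500

7500


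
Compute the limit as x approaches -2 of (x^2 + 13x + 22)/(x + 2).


Direct substitution gives 0/0, so we factor the numerator.
Factor: (x^2 + 13x + 22) = (x + 2)(x + 11)
Cancel the common factor (x + 2):
(x^2 + 13x + 22)/(x + 2) = (x + 11)
Now substitute x = -2:
= (-2) - (-11) = 9

9


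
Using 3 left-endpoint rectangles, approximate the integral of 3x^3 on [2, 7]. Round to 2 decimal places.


Left Riemann sum uses left endpoints of each subinterval.
Interval: [2, 7], n = 3
dx = (7 - 2) / 3 = 5/3
Left endpoints: [2, 11/3, 16/3]
f values: [24, 1331/9, 4096/9]
Sum = dx * (sum of f values)
= 5/3 * 627
= 1045 = 1045.00

1045.00


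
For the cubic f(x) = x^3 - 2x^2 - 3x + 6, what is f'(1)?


Differentiate f(x) = x^3 - 2x^2 - 3x + 6 term by term:
f'(x) = 3x^2 - 4x - 3
Substitute x = 1:
f'(1) = 3 * 1^2 - 4 * 1 - 3
= 3 - 4 - 3
= -4

-4


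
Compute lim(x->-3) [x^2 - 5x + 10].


Since polynomials are continuous, we use direct substitution.
lim(x->-3) of x^2 - 5x + 10
= 1 * (-3)^2 - 5 * (-3) + 10
= 9 + 15 + 10
= 34

34


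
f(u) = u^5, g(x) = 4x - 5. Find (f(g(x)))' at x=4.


Using the chain rule: (f(g(x)))' = f'(g(x)) * g'(x)
First, find g(4):
g(4) = 4 * 4 - 5 = 11
Next, f'(u) = 5u^4
And g'(x) = 4
So f'(g(4)) * g'(4)
= 5 * 11^4 * 4
= 5 * 14641 * 4
= 292820

292820


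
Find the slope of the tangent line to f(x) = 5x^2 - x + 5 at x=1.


The slope of the tangent line equals f'(x) at the point.
f(x) = 5x^2 - x + 5
f'(x) = 10x - 1
At x = 1:
f'(1) = 10 * 1 - 1
= 10 - 1
= 9

9


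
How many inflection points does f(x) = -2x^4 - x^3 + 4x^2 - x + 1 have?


Inflection points occur where f''(x) = 0 and concavity changes.
f(x) = -2x^4 - x^3 + 4x^2 - x + 1
f'(x) = -8x^3 - 3x^2 + 8x - 1
f''(x) = -24x^2 - 6x + 8
This is a quadratic in x. Use the discriminant to count real roots.
Discriminant = (-6)^2 - 4 * (-24) * 8
= 36 - (-768)
= 804
Since discriminant > 0, f''(x) = 0 has 2 distinct real solutions.
A quadratic with two distinct real roots changes sign at each root, so concavity changes at both.
Number of inflection points: 2

2


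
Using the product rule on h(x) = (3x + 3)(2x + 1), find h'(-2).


Let u(x) = 3x + 3 and v(x) = 2x + 1
u'(x) = 3
v'(x) = 2
Product rule: h'(x) = u'(x)*v(x) + u(x)*v'(x)
= 3 * (2x + 1) + (3x + 3) * 2
At x = -2:
u(-2) = 3 * (-2) + 3 = -3
v(-2) = 2 * (-2) + 1 = -3
h'(-2) = 3 * (-3) + (-3) * 2
= -9 - 6
= -15

-15


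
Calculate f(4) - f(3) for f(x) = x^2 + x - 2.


Net change = f(b) - f(a)
f(x) = x^2 + x - 2
Compute f(4):
f(4) = 1 * 4^2 + 1 * 4 - 2
= 16 + 4 - 2
= 18
Compute f(3):
f(3) = 1 * 3^2 + 1 * 3 - 2
= 9 + 3 - 2
= 10
Net change = 18 - 10 = 8

8


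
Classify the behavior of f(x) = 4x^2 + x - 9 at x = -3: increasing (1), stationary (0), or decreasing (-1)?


Compute f'(x) to determine behavior:
f'(x) = 8x + 1
f'(-3) = 8 * (-3) + 1
= -24 + 1
= -23
Since f'(-3) < 0, the function is decreasing (-1)

-1


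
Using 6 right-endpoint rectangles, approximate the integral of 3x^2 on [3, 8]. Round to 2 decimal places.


Right Riemann sum uses right endpoints of each subinterval.
Interval: [3, 8], n = 6
dx = (8 - 3) / 6 = 5/6
Right endpoints: [23/6, 14/3, 11/2, 19/3, 43/6, 8]
f values: [529/12, 196/3, 363/4, 361/3, 1849/12, 192]
Sum = dx * (sum of f values)
= 5/6 * 7999/12
= 39995/72 ≈ 555.49

555.49


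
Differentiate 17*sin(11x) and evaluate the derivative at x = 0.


Apply the chain rule to differentiate 17*sin(11x):
d/dx [17*sin(11x)]
= 17 * cos(11x) * d/dx(11x)
= 17 * 11 * cos(11x)
= 187 * cos(11x)
Evaluate at x = 0:
= 187 * cos(0)
= 187 * 1
= 187

187


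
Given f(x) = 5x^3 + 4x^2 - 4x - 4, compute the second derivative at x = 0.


First derivative:
f'(x) = 15x^2 + 8x - 4
Second derivative:
f''(x) = 30x + 8
Substitute x = 0:
f''(0) = 30 * 0 + 8
= 0 + 8
= 8

8


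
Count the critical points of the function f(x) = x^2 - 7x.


Find where f'(x) = 0:
f'(x) = 2x - 7
Set f'(x) = 0:
2x - 7 = 0
x = 7 / 2 = 7/2
This is a linear equation in x, so there is exactly one solution.
Number of critical points: 1

1


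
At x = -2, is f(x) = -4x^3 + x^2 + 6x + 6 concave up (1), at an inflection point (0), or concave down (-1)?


Concavity is determined by the sign of f''(x).
f(x) = -4x^3 + x^2 + 6x + 6
f'(x) = -12x^2 + 2x + 6
f''(x) = -24x + 2
f''(-2) = -24 * (-2) + 2
= 48 + 2
= 50
Since f''(-2) > 0, the function is concave up (1)

1


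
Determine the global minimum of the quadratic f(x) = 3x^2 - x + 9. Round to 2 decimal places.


For a quadratic f(x) = ax^2 + bx + c with a > 0, the minimum is at the vertex.
Vertex x-coordinate: x = -b/(2a)
x = -(-1) / (2 * 3)
x = 1/6
Substitute back to find the minimum value:
f(1/6) = 3 * (1/6)^2 - 1 * (1/6) + 9
= 1/12 - 1/6 + 9
= 107/12 ≈ 8.92

8.92


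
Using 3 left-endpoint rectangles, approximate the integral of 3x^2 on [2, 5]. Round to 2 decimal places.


Left Riemann sum uses left endpoints of each subinterval.
Interval: [2, 5], n = 3
dx = (5 - 2) / 3 = 1
Left endpoints: [2, 3, 4]
f values: [12, 27, 48]
Sum = dx * (sum of f values)
= 1 * 87
= 87 = 87.00

87.00


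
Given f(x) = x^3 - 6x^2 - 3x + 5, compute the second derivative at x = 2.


First derivative:
f'(x) = 3x^2 - 12x - 3
Second derivative:
f''(x) = 6x - 12
Substitute x = 2:
f''(2) = 6 * 2 - 12
= 12 - 12
= 0

0


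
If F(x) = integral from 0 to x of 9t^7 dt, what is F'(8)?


By the Fundamental Theorem of Calculus (Part 1):
If F(x) = integral from 0 to x of f(t) dt, then F'(x) = f(x)
Here f(t) = 9t^7
So F'(x) = 9x^7
Evaluate at x = 8:
F'(8) = 9 * 8^7
= 9 * 2097152
= 18874368

18874368


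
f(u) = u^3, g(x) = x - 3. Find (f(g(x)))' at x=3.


Using the chain rule: (f(g(x)))' = f'(g(x)) * g'(x)
First, find g(3):
g(3) = 1 * 3 - 3 = 0
Next, f'(u) = 3u^2
And g'(x) = 1
So f'(g(3)) * g'(3)
= 3 * 0^2 * 1
= 3 * 0 * 1
= 0

0


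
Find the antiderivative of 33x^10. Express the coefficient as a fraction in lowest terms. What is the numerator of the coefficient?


Apply the power rule for integration:
integral of ax^n dx = a/(n+1) * x^(n+1) + C
integral of 33x^10 dx
= 33/11 * x^11 + C
= 3 * x^11 + C
The coefficient in lowest terms is 3 = 3/1, so its numerator is 3

3


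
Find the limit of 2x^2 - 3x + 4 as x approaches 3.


Since polynomials are continuous, we use direct substitution.
lim(x->3) of 2x^2 - 3x + 4
= 2 * 3^2 - 3 * 3 + 4
= 18 - 9 + 4
= 13

13


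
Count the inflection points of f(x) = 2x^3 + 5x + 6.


Inflection points occur where f''(x) = 0 and concavity changes.
f(x) = 2x^3 + 5x + 6
f'(x) = 6x^2 + 5
f''(x) = 12x
Set f''(x) = 0:
12x = 0
x = 0 / 12 = 0
Since f''(x) is linear (degree 1), it changes sign at this point.
Therefore there is exactly 1 inflection point.

1


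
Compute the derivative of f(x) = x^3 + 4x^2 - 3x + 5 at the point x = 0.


Differentiate f(x) = x^3 + 4x^2 - 3x + 5 term by term:
f'(x) = 3x^2 + 8x - 3
Substitute x = 0:
f'(0) = 3 * 0^2 + 8 * 0 - 3
= 0 + 0 - 3
= -3

-3


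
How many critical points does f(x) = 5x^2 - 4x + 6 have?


Find where f'(x) = 0:
f'(x) = 10x - 4
Set f'(x) = 0:
10x - 4 = 0
x = 4 / 10 = 2/5
This is a linear equation in x, so there is exactly one solution.
Number of critical points: 1

1


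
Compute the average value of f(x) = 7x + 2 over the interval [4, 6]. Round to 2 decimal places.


Average value = 1/(b-a) * integral from a to b of f(x) dx
First compute the integral of 7x + 2:
F(x) = (7/2)x^2 + 2x
F(6) = 7/2 * 36 + 2 * 6 = 138
F(4) = 7/2 * 16 + 2 * 4 = 64
Integral = 138 - 64 = 74
Average = 74 / (6 - 4) = 74 / 2
= 37 = 37.00

37.00


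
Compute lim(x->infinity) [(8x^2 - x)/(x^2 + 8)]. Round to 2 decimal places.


For limits at infinity with equal-degree polynomials,
we compare leading coefficients.
Numerator leading term: 8x^2
Denominator leading term: x^2
Divide both by x^2:
lim = (8 - 1/x) / (1 + 8/x^2)
As x -> infinity, the 1/x and 1/x^2 terms vanish:
= 8/1 = 8 = 8.00

8.00


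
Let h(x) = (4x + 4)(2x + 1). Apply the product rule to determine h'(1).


Let u(x) = 4x + 4 and v(x) = 2x + 1
u'(x) = 4
v'(x) = 2
Product rule: h'(x) = u'(x)*v(x) + u(x)*v'(x)
= 4 * (2x + 1) + (4x + 4) * 2
At x = 1:
u(1) = 4 * 1 + 4 = 8
v(1) = 2 * 1 + 1 = 3
h'(1) = 4 * 3 + 8 * 2
= 12 + 16
= 28

28


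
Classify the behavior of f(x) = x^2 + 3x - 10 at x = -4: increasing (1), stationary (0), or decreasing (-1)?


Compute f'(x) to determine behavior:
f'(x) = 2x + 3
f'(-4) = 2 * (-4) + 3
= -8 + 3
= -5
Since f'(-4) < 0, the function is decreasing (-1)

-1


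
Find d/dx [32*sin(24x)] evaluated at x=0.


Apply the chain rule to differentiate 32*sin(24x):
d/dx [32*sin(24x)]
= 32 * cos(24x) * d/dx(24x)
= 32 * 24 * cos(24x)
= 768 * cos(24x)
Evaluate at x = 0:
= 768 * cos(0)
= 768 * 1
= 768

768


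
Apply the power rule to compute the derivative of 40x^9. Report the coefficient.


We apply the power rule: d/dx [ax^n] = a*n * x^(n-1)
d/dx [40x^9]
= 40 * 9 * x^(9-1)
= 360x^8
The coefficient is 360

360


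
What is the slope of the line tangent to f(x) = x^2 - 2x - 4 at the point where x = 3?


The slope of the tangent line equals f'(x) at the point.
f(x) = x^2 - 2x - 4
f'(x) = 2x - 2
At x = 3:
f'(3) = 2 * 3 - 2
= 6 - 2
= 4

4


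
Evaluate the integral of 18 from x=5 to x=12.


The integral of a constant k over [a, b] equals k * (b - a).
integral from 5 to 12 of 18 dx
= 18 * (12 - 5)
= 18 * 7
= 126

126


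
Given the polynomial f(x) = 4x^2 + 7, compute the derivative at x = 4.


Differentiate term by term using power and sum rules:
f(x) = 4x^2 + 7
f'(x) = 8x
Substitute x = 4:
f'(4) = 8 * 4 + 0
= 32 + 0
= 32

32


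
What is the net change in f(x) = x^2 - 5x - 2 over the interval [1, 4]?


Net change = f(b) - f(a)
f(x) = x^2 - 5x - 2
Compute f(4):
f(4) = 1 * 4^2 - 5 * 4 - 2
= 16 - 20 - 2
= -6
Compute f(1):
f(1) = 1 * 1^2 - 5 * 1 - 2
= 1 - 5 - 2
= -6
Net change = -6 - (-6) = 0

0


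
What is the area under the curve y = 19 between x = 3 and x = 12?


The area under a constant function y = 19 is a rectangle.
Width = 12 - 3 = 9
Height = 19
Area = width * height
= 9 * 19
= 171

171


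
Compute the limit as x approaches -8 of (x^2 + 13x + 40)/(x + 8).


Direct substitution gives 0/0, so we factor the numerator.
Factor: (x^2 + 13x + 40) = (x + 8)(x + 5)
Cancel the common factor (x + 8):
(x^2 + 13x + 40)/(x + 8) = (x + 5)
Now substitute x = -8:
= (-8) - (-5) = -3

-3


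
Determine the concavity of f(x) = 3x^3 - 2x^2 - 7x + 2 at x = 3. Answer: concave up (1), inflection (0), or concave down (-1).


Concavity is determined by the sign of f''(x).
f(x) = 3x^3 - 2x^2 - 7x + 2
f'(x) = 9x^2 - 4x - 7
f''(x) = 18x - 4
f''(3) = 18 * 3 - 4
= 54 - 4
= 50
Since f''(3) > 0, the function is concave up (1)

1


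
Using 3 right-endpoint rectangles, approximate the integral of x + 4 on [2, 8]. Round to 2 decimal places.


Right Riemann sum uses right endpoints of each subinterval.
Interval: [2, 8], n = 3
dx = (8 - 2) / 3 = 2
Right endpoints: [4, 6, 8]
f values: [8, 10, 12]
Sum = dx * (sum of f values)
= 2 * 30
= 60 = 60.00

60.00


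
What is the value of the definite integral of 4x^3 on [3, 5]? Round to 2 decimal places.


Find the antiderivative of 4x^3:
F(x) = 4/4 * x^4
Apply the Fundamental Theorem of Calculus:
F(5) - F(3)
= 4/4 * 5^4 - 4/4 * 3^4
= 4/4 * (625 - 81)
= 4/4 * 544
= 544 = 544.00

544.00


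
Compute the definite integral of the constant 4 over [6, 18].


The integral of a constant k over [a, b] equals k * (b - a).
integral from 6 to 18 of 4 dx
= 4 * (18 - 6)
= 4 * 12
= 48

48


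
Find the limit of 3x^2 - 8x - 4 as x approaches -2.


Since polynomials are continuous, we use direct substitution.
lim(x->-2) of 3x^2 - 8x - 4
= 3 * (-2)^2 - 8 * (-2) - 4
= 12 + 16 - 4
= 24

24


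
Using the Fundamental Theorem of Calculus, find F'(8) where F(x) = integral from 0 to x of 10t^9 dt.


By the Fundamental Theorem of Calculus (Part 1):
If F(x) = integral from 0 to x of f(t) dt, then F'(x) = f(x)
Here f(t) = 10t^9
So F'(x) = 10x^9
Evaluate at x = 8:
F'(8) = 10 * 8^9
= 10 * 134217728
= 1342177280

1342177280


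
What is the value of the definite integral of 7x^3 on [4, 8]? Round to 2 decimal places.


Find the antiderivative of 7x^3:
F(x) = 7/4 * x^4
Apply the Fundamental Theorem of Calculus:
F(8) - F(4)
= 7/4 * 8^4 - 7/4 * 4^4
= 7/4 * (4096 - 256)
= 7/4 * 3840
= 6720 = 6720.00

6720.00


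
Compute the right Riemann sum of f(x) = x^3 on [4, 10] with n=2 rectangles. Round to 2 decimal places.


Right Riemann sum uses right endpoints of each subinterval.
Interval: [4, 10], n = 2
dx = (10 - 4) / 2 = 3
Right endpoints: [7, 10]
f values: [343, 1000]
Sum = dx * (sum of f values)
= 3 * 1343
= 4029 = 4029.00

4029.00


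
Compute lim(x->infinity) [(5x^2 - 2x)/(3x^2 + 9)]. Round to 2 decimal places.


For limits at infinity with equal-degree polynomials,
we compare leading coefficients.
Numerator leading term: 5x^2
Denominator leading term: 3x^2
Divide both by x^2:
lim = (5 - 2/x) / (3 + 9/x^2)
As x -> infinity, the 1/x and 1/x^2 terms vanish:
= 5/3 ≈ 1.67

1.67


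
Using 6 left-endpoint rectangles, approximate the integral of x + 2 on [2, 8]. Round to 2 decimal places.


Left Riemann sum uses left endpoints of each subinterval.
Interval: [2, 8], n = 6
dx = (8 - 2) / 6 = 1
Left endpoints: [2, 3, 4, 5, 6, 7]
f values: [4, 5, 6, 7, 8, 9]
Sum = dx * (sum of f values)
= 1 * 39
= 39 = 39.00

39.00


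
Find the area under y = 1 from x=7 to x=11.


The area under a constant function y = 1 is a rectangle.
Width = 11 - 7 = 4
Height = 1
Area = width * height
= 4 * 1
= 4

4


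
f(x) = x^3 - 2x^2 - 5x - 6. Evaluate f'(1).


Differentiate f(x) = x^3 - 2x^2 - 5x - 6 term by term:
f'(x) = 3x^2 - 4x - 5
Substitute x = 1:
f'(1) = 3 * 1^2 - 4 * 1 - 5
= 3 - 4 - 5
= -6

-6


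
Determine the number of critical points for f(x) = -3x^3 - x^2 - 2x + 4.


Find where f'(x) = 0:
f(x) = -3x^3 - x^2 - 2x + 4
f'(x) = -9x^2 - 2x - 2
This is a quadratic in x. Use the discriminant to count real roots.
Discriminant = (-2)^2 - 4 * (-9) * (-2)
= 4 - 72
= -68
Since discriminant < 0, f'(x) = 0 has no real solutions.
Number of critical points: 0

0


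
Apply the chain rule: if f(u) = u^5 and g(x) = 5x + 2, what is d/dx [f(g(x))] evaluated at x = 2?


Using the chain rule: (f(g(x)))' = f'(g(x)) * g'(x)
First, find g(2):
g(2) = 5 * 2 + 2 = 12
Next, f'(u) = 5u^4
And g'(x) = 5
So f'(g(2)) * g'(2)
= 5 * 12^4 * 5
= 5 * 20736 * 5
= 518400

518400


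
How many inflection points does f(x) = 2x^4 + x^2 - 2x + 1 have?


Inflection points occur where f''(x) = 0 and concavity changes.
f(x) = 2x^4 + x^2 - 2x + 1
f'(x) = 8x^3 + 2x - 2
f''(x) = 24x^2 + 2
This is a quadratic in x. Use the discriminant to count real roots.
Discriminant = (0)^2 - 4 * 24 * 2
= 0 - 192
= -192
Since discriminant < 0, f''(x) = 0 has no real solutions.
Number of inflection points: 0

0


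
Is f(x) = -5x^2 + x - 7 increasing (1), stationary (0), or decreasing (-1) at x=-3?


Compute f'(x) to determine behavior:
f'(x) = -10x + 1
f'(-3) = -10 * (-3) + 1
= 30 + 1
= 31
Since f'(-3) > 0, the function is increasing (1)

1


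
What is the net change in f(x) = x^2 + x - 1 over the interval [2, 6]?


Net change = f(b) - f(a)
f(x) = x^2 + x - 1
Compute f(6):
f(6) = 1 * 6^2 + 1 * 6 - 1
= 36 + 6 - 1
= 41
Compute f(2):
f(2) = 1 * 2^2 + 1 * 2 - 1
= 4 + 2 - 1
= 5
Net change = 41 - 5 = 36

36


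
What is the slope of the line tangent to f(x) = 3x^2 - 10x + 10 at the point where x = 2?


The slope of the tangent line equals f'(x) at the point.
f(x) = 3x^2 - 10x + 10
f'(x) = 6x - 10
At x = 2:
f'(2) = 6 * 2 - 10
= 12 - 10
= 2

2


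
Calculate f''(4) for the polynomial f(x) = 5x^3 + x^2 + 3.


First derivative:
f'(x) = 15x^2 + 2x
Second derivative:
f''(x) = 30x + 2
Substitute x = 4:
f''(4) = 30 * 4 + 2
= 120 + 2
= 122

122


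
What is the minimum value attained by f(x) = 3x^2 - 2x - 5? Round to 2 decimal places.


For a quadratic f(x) = ax^2 + bx + c with a > 0, the minimum is at the vertex.
Vertex x-coordinate: x = -b/(2a)
x = -(-2) / (2 * 3)
x = 2/6 = 1/3
Substitute back to find the minimum value:
f(1/3) = 3 * (1/3)^2 - 2 * (1/3) - 5
= 1/3 - 2/3 - 5
= -16/3 ≈ -5.33

-5.33


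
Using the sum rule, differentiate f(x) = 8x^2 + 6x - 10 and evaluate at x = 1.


Differentiate term by term using power and sum rules:
f(x) = 8x^2 + 6x - 10
f'(x) = 16x + 6
Substitute x = 1:
f'(1) = 16 * 1 + 6
= 16 + 6
= 22

22


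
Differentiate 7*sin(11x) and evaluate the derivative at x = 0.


Apply the chain rule to differentiate 7*sin(11x):
d/dx [7*sin(11x)]
= 7 * cos(11x) * d/dx(11x)
= 7 * 11 * cos(11x)
= 77 * cos(11x)
Evaluate at x = 0:
= 77 * cos(0)
= 77 * 1
= 77

77


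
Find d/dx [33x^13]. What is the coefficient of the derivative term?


We apply the power rule: d/dx [ax^n] = a*n * x^(n-1)
d/dx [33x^13]
= 33 * 13 * x^(13-1)
= 429x^12
The coefficient is 429

429


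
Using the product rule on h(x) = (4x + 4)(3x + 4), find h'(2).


Let u(x) = 4x + 4 and v(x) = 3x + 4
u'(x) = 4
v'(x) = 3
Product rule: h'(x) = u'(x)*v(x) + u(x)*v'(x)
= 4 * (3x + 4) + (4x + 4) * 3
At x = 2:
u(2) = 4 * 2 + 4 = 12
v(2) = 3 * 2 + 4 = 10
h'(2) = 4 * 10 + 12 * 3
= 40 + 36
= 76

76


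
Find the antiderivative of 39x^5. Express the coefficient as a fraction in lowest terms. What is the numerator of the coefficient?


Apply the power rule for integration:
integral of ax^n dx = a/(n+1) * x^(n+1) + C
integral of 39x^5 dx
= 39/6 * x^6 + C
= 13/2 * x^6 + C
The coefficient in lowest terms is 13/2, and its numerator is 13

13


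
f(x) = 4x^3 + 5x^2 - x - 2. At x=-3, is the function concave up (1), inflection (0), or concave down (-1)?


Concavity is determined by the sign of f''(x).
f(x) = 4x^3 + 5x^2 - x - 2
f'(x) = 12x^2 + 10x - 1
f''(x) = 24x + 10
f''(-3) = 24 * (-3) + 10
= -72 + 10
= -62
Since f''(-3) < 0, the function is concave down (-1)

-1


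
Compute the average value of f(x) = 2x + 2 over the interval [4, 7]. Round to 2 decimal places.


Average value = 1/(b-a) * integral from a to b of f(x) dx
First compute the integral of 2x + 2:
F(x) = x^2 + 2x
F(7) = 1 * 49 + 2 * 7 = 63
F(4) = 1 * 16 + 2 * 4 = 24
Integral = 63 - 24 = 39
Average = 39 / (7 - 4) = 39 / 3
= 13 = 13.00

13.00


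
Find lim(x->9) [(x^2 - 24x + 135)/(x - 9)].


Direct substitution gives 0/0, so we factor the numerator.
Factor: (x^2 - 24x + 135) = (x - 9)(x - 15)
Cancel the common factor (x - 9):
(x^2 - 24x + 135)/(x - 9) = (x - 15)
Now substitute x = 9:
= (9) - (15) = -6

-6


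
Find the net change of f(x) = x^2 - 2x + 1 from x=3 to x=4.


Net change = f(b) - f(a)
f(x) = x^2 - 2x + 1
Compute f(4):
f(4) = 1 * 4^2 - 2 * 4 + 1
= 16 - 8 + 1
= 9
Compute f(3):
f(3) = 1 * 3^2 - 2 * 3 + 1
= 9 - 6 + 1
= 4
Net change = 9 - 4 = 5

5


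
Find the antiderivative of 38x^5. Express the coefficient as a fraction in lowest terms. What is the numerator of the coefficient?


Apply the power rule for integration:
integral of ax^n dx = a/(n+1) * x^(n+1) + C
integral of 38x^5 dx
= 38/6 * x^6 + C
= 19/3 * x^6 + C
The coefficient in lowest terms is 19/3, and its numerator is 19

19


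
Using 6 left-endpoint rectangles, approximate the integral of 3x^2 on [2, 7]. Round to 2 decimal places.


Left Riemann sum uses left endpoints of each subinterval.
Interval: [2, 7], n = 6
dx = (7 - 2) / 6 = 5/6
Left endpoints: [2, 17/6, 11/3, 9/2, 16/3, 37/6]
f values: [12, 289/12, 121/3, 243/4, 256/3, 1369/12]
Sum = dx * (sum of f values)
= 5/6 * 4039/12
= 20195/72 ≈ 280.49

280.49


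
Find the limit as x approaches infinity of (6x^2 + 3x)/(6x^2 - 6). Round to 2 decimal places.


For limits at infinity with equal-degree polynomials,
we compare leading coefficients.
Numerator leading term: 6x^2
Denominator leading term: 6x^2
Divide both by x^2:
lim = (6 + 3/x) / (6 - 6/x^2)
As x -> infinity, the 1/x and 1/x^2 terms vanish:
= 6/6 = 1 = 1.00

1.00


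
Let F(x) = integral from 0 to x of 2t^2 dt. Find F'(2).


By the Fundamental Theorem of Calculus (Part 1):
If F(x) = integral from 0 to x of f(t) dt, then F'(x) = f(x)
Here f(t) = 2t^2
So F'(x) = 2x^2
Evaluate at x = 2:
F'(2) = 2 * 2^2
= 2 * 4
= 8

8


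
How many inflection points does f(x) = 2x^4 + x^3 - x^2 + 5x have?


Inflection points occur where f''(x) = 0 and concavity changes.
f(x) = 2x^4 + x^3 - x^2 + 5x
f'(x) = 8x^3 + 3x^2 - 2x + 5
f''(x) = 24x^2 + 6x - 2
This is a quadratic in x. Use the discriminant to count real roots.
Discriminant = (6)^2 - 4 * 24 * (-2)
= 36 - (-192)
= 228
Since discriminant > 0, f''(x) = 0 has 2 distinct real solutions.
A quadratic with two distinct real roots changes sign at each root, so concavity changes at both.
Number of inflection points: 2

2


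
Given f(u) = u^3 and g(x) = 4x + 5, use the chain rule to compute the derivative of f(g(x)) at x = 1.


Using the chain rule: (f(g(x)))' = f'(g(x)) * g'(x)
First, find g(1):
g(1) = 4 * 1 + 5 = 9
Next, f'(u) = 3u^2
And g'(x) = 4
So f'(g(1)) * g'(1)
= 3 * 9^2 * 4
= 3 * 81 * 4
= 972

972


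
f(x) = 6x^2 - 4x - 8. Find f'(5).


Differentiate term by term using power and sum rules:
f(x) = 6x^2 - 4x - 8
f'(x) = 12x - 4
Substitute x = 5:
f'(5) = 12 * 5 - 4
= 60 - 4
= 56

56


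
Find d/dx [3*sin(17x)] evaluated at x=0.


Apply the chain rule to differentiate 3*sin(17x):
d/dx [3*sin(17x)]
= 3 * cos(17x) * d/dx(17x)
= 3 * 17 * cos(17x)
= 51 * cos(17x)
Evaluate at x = 0:
= 51 * cos(0)
= 51 * 1
= 51

51


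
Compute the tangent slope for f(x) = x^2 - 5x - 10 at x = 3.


The slope of the tangent line equals f'(x) at the point.
f(x) = x^2 - 5x - 10
f'(x) = 2x - 5
At x = 3:
f'(3) = 2 * 3 - 5
= 6 - 5
= 1

1


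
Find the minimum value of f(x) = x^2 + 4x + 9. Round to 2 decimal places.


For a quadratic f(x) = ax^2 + bx + c with a > 0, the minimum is at the vertex.
Vertex x-coordinate: x = -b/(2a)
x = -(4) / (2 * 1)
x = -4/2 = -2
Substitute back to find the minimum value:
f(-2) = 1 * (-2)^2 + 4 * (-2) + 9
= 4 - 8 + 9
= 5 = 5.00

5.00


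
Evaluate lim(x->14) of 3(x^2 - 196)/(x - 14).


Direct substitution gives 0/0, so we factor the numerator.
Factor: 3(x^2 - 196) = 3 * (x - 14)(x + 14)
Cancel the common factor (x - 14):
3(x^2 - 196)/(x - 14) = 3 * (x + 14)
Now substitute x = 14:
= 3 * (14 + 14) = 84

84


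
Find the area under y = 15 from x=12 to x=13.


The area under a constant function y = 15 is a rectangle.
Width = 13 - 12 = 1
Height = 15
Area = width * height
= 1 * 15
= 15

15


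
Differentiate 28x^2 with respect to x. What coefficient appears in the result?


We apply the power rule: d/dx [ax^n] = a*n * x^(n-1)
d/dx [28x^2]
= 28 * 2 * x^(2-1)
= 56x
The coefficient is 56

56


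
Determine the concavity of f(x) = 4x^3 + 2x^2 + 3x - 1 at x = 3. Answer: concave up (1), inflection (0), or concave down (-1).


Concavity is determined by the sign of f''(x).
f(x) = 4x^3 + 2x^2 + 3x - 1
f'(x) = 12x^2 + 4x + 3
f''(x) = 24x + 4
f''(3) = 24 * 3 + 4
= 72 + 4
= 76
Since f''(3) > 0, the function is concave up (1)

1


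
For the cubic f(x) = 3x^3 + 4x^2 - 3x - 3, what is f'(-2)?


Differentiate f(x) = 3x^3 + 4x^2 - 3x - 3 term by term:
f'(x) = 9x^2 + 8x - 3
Substitute x = -2:
f'(-2) = 9 * (-2)^2 + 8 * (-2) - 3
= 36 - 16 - 3
= 17

17


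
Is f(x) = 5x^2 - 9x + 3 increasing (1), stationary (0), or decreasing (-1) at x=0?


Compute f'(x) to determine behavior:
f'(x) = 10x - 9
f'(0) = 10 * 0 - 9
= 0 - 9
= -9
Since f'(0) < 0, the function is decreasing (-1)

-1


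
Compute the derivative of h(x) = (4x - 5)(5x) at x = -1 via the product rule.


Let u(x) = 4x - 5 and v(x) = 5x
u'(x) = 4
v'(x) = 5
Product rule: h'(x) = u'(x)*v(x) + u(x)*v'(x)
= 4 * (5x) + (4x - 5) * 5
At x = -1:
u(-1) = 4 * (-1) - 5 = -9
v(-1) = 5 * (-1) + 0 = -5
h'(-1) = 4 * (-5) + (-9) * 5
= -20 - 45
= -65

-65


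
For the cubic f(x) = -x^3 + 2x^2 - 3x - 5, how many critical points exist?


Find where f'(x) = 0:
f(x) = -x^3 + 2x^2 - 3x - 5
f'(x) = -3x^2 + 4x - 3
This is a quadratic in x. Use the discriminant to count real roots.
Discriminant = (4)^2 - 4 * (-3) * (-3)
= 16 - 36
= -20
Since discriminant < 0, f'(x) = 0 has no real solutions.
Number of critical points: 0

0


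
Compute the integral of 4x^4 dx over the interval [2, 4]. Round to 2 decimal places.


Find the antiderivative of 4x^4:
F(x) = 4/5 * x^5
Apply the Fundamental Theorem of Calculus:
F(4) - F(2)
= 4/5 * 4^5 - 4/5 * 2^5
= 4/5 * (1024 - 32)
= 4/5 * 992
= 3968/5 = 793.60

793.60


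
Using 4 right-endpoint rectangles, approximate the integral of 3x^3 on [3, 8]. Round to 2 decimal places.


Right Riemann sum uses right endpoints of each subinterval.
Interval: [3, 8], n = 4
dx = (8 - 3) / 4 = 5/4
Right endpoints: [17/4, 11/2, 27/4, 8]
f values: [14739/64, 3993/8, 59049/64, 1536]
Sum = dx * (sum of f values)
= 5/4 * 51009/16
= 255045/64 ≈ 3985.08

3985.08


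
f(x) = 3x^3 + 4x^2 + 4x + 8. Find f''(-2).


First derivative:
f'(x) = 9x^2 + 8x + 4
Second derivative:
f''(x) = 18x + 8
Substitute x = -2:
f''(-2) = 18 * (-2) + 8
= -36 + 8
= -28

-28


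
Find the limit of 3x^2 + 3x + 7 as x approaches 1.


Since polynomials are continuous, we use direct substitution.
lim(x->1) of 3x^2 + 3x + 7
= 3 * 1^2 + 3 * 1 + 7
= 3 + 3 + 7
= 13

13


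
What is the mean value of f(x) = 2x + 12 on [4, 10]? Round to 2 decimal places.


Average value = 1/(b-a) * integral from a to b of f(x) dx
First compute the integral of 2x + 12:
F(x) = x^2 + 12x
F(10) = 1 * 100 + 12 * 10 = 220
F(4) = 1 * 16 + 12 * 4 = 64
Integral = 220 - 64 = 156
Average = 156 / (10 - 4) = 156 / 6
= 26 = 26.00

26.00


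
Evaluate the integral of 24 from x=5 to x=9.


The integral of a constant k over [a, b] equals k * (b - a).
integral from 5 to 9 of 24 dx
= 24 * (9 - 5)
= 24 * 4
= 96

96


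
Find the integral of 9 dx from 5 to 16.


The integral of a constant k over [a, b] equals k * (b - a).
integral from 5 to 16 of 9 dx
= 9 * (16 - 5)
= 9 * 11
= 99

99


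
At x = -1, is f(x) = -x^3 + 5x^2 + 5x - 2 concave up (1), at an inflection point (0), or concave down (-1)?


Concavity is determined by the sign of f''(x).
f(x) = -x^3 + 5x^2 + 5x - 2
f'(x) = -3x^2 + 10x + 5
f''(x) = -6x + 10
f''(-1) = -6 * (-1) + 10
= 6 + 10
= 16
Since f''(-1) > 0, the function is concave up (1)

1


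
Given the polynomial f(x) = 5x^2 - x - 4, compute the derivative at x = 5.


Differentiate term by term using power and sum rules:
f(x) = 5x^2 - x - 4
f'(x) = 10x - 1
Substitute x = 5:
f'(5) = 10 * 5 - 1
= 50 - 1
= 49

49


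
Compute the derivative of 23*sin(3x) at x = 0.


Apply the chain rule to differentiate 23*sin(3x):
d/dx [23*sin(3x)]
= 23 * cos(3x) * d/dx(3x)
= 23 * 3 * cos(3x)
= 69 * cos(3x)
Evaluate at x = 0:
= 69 * cos(0)
= 69 * 1
= 69

69


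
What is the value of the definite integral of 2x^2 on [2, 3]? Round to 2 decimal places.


Find the antiderivative of 2x^2:
F(x) = 2/3 * x^3
Apply the Fundamental Theorem of Calculus:
F(3) - F(2)
= 2/3 * 3^3 - 2/3 * 2^3
= 2/3 * (27 - 8)
= 2/3 * 19
= 38/3 ≈ 12.67

12.67


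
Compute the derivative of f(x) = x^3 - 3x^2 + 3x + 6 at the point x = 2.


Differentiate f(x) = x^3 - 3x^2 + 3x + 6 term by term:
f'(x) = 3x^2 - 6x + 3
Substitute x = 2:
f'(2) = 3 * 2^2 - 6 * 2 + 3
= 12 - 12 + 3
= 3

3


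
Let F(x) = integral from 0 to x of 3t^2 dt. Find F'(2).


By the Fundamental Theorem of Calculus (Part 1):
If F(x) = integral from 0 to x of f(t) dt, then F'(x) = f(x)
Here f(t) = 3t^2
So F'(x) = 3x^2
Evaluate at x = 2:
F'(2) = 3 * 2^2
= 3 * 4
= 12

12


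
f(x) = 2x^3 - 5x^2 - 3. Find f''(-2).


First derivative:
f'(x) = 6x^2 - 10x
Second derivative:
f''(x) = 12x - 10
Substitute x = -2:
f''(-2) = 12 * (-2) - 10
= -24 - 10
= -34

-34


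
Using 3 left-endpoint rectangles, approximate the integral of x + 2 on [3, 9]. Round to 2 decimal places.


Left Riemann sum uses left endpoints of each subinterval.
Interval: [3, 9], n = 3
dx = (9 - 3) / 3 = 2
Left endpoints: [3, 5, 7]
f values: [5, 7, 9]
Sum = dx * (sum of f values)
= 2 * 21
= 42 = 42.00

42.00


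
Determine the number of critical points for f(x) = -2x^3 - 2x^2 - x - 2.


Find where f'(x) = 0:
f(x) = -2x^3 - 2x^2 - x - 2
f'(x) = -6x^2 - 4x - 1
This is a quadratic in x. Use the discriminant to count real roots.
Discriminant = (-4)^2 - 4 * (-6) * (-1)
= 16 - 24
= -8
Since discriminant < 0, f'(x) = 0 has no real solutions.
Number of critical points: 0

0


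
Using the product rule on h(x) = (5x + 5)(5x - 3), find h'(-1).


Let u(x) = 5x + 5 and v(x) = 5x - 3
u'(x) = 5
v'(x) = 5
Product rule: h'(x) = u'(x)*v(x) + u(x)*v'(x)
= 5 * (5x - 3) + (5x + 5) * 5
At x = -1:
u(-1) = 5 * (-1) + 5 = 0
v(-1) = 5 * (-1) - 3 = -8
h'(-1) = 5 * (-8) + 0 * 5
= -40 + 0
= -40

-40


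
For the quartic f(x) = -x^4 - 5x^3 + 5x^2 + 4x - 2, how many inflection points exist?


Inflection points occur where f''(x) = 0 and concavity changes.
f(x) = -x^4 - 5x^3 + 5x^2 + 4x - 2
f'(x) = -4x^3 - 15x^2 + 10x + 4
f''(x) = -12x^2 - 30x + 10
This is a quadratic in x. Use the discriminant to count real roots.
Discriminant = (-30)^2 - 4 * (-12) * 10
= 900 - (-480)
= 1380
Since discriminant > 0, f''(x) = 0 has 2 distinct real solutions.
A quadratic with two distinct real roots changes sign at each root, so concavity changes at both.
Number of inflection points: 2

2


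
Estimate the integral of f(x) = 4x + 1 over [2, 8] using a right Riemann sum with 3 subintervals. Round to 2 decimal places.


Right Riemann sum uses right endpoints of each subinterval.
Interval: [2, 8], n = 3
dx = (8 - 2) / 3 = 2
Right endpoints: [4, 6, 8]
f values: [17, 25, 33]
Sum = dx * (sum of f values)
= 2 * 75
= 150 = 150.00

150.00


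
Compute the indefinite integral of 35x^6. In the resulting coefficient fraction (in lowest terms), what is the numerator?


Apply the power rule for integration:
integral of ax^n dx = a/(n+1) * x^(n+1) + C
integral of 35x^6 dx
= 35/7 * x^7 + C
= 5 * x^7 + C
The coefficient in lowest terms is 5 = 5/1, so its numerator is 5

5


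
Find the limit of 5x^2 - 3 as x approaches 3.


Since polynomials are continuous, we use direct substitution.
lim(x->3) of 5x^2 - 3
= 5 * 3^2 + 0 * 3 - 3
= 45 + 0 - 3
= 42

42


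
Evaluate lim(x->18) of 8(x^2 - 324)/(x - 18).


Direct substitution gives 0/0, so we factor the numerator.
Factor: 8(x^2 - 324) = 8 * (x - 18)(x + 18)
Cancel the common factor (x - 18):
8(x^2 - 324)/(x - 18) = 8 * (x + 18)
Now substitute x = 18:
= 8 * (18 + 18) = 288

288


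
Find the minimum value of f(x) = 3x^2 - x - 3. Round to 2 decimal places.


For a quadratic f(x) = ax^2 + bx + c with a > 0, the minimum is at the vertex.
Vertex x-coordinate: x = -b/(2a)
x = -(-1) / (2 * 3)
x = 1/6
Substitute back to find the minimum value:
f(1/6) = 3 * (1/6)^2 - 1 * (1/6) - 3
= 1/12 - 1/6 - 3
= -37/12 ≈ -3.08

-3.08


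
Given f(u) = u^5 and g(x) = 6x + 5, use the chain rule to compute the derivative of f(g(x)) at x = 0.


Using the chain rule: (f(g(x)))' = f'(g(x)) * g'(x)
First, find g(0):
g(0) = 6 * 0 + 5 = 5
Next, f'(u) = 5u^4
And g'(x) = 6
So f'(g(0)) * g'(0)
= 5 * 5^4 * 6
= 5 * 625 * 6
= 18750

18750


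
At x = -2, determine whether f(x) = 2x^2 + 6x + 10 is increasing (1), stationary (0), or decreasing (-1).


Compute f'(x) to determine behavior:
f'(x) = 4x + 6
f'(-2) = 4 * (-2) + 6
= -8 + 6
= -2
Since f'(-2) < 0, the function is decreasing (-1)

-1


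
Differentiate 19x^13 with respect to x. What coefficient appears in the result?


We apply the power rule: d/dx [ax^n] = a*n * x^(n-1)
d/dx [19x^13]
= 19 * 13 * x^(13-1)
= 247x^12
The coefficient is 247

247


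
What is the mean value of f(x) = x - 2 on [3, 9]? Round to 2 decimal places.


Average value = 1/(b-a) * integral from a to b of f(x) dx
First compute the integral of x - 2:
F(x) = (1/2)x^2 - 2x
F(9) = 1/2 * 81 - 2 * 9 = 45/2
F(3) = 1/2 * 9 - 2 * 3 = -3/2
Integral = 45/2 - (-3/2) = 24
Average = 24 / (9 - 3) = 24 / 6
= 4 = 4.00

4.00


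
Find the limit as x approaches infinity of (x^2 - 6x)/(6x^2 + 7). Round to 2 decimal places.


For limits at infinity with equal-degree polynomials,
we compare leading coefficients.
Numerator leading term: x^2
Denominator leading term: 6x^2
Divide both by x^2:
lim = (1 - 6/x) / (6 + 7/x^2)
As x -> infinity, the 1/x and 1/x^2 terms vanish:
= 1/6 ≈ 0.17

0.17


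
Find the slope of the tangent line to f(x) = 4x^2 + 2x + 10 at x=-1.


The slope of the tangent line equals f'(x) at the point.
f(x) = 4x^2 + 2x + 10
f'(x) = 8x + 2
At x = -1:
f'(-1) = 8 * (-1) + 2
= -8 + 2
= -6

-6


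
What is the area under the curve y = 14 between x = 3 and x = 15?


The area under a constant function y = 14 is a rectangle.
Width = 15 - 3 = 12
Height = 14
Area = width * height
= 12 * 14
= 168

168


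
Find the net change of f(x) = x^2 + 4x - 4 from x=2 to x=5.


Net change = f(b) - f(a)
f(x) = x^2 + 4x - 4
Compute f(5):
f(5) = 1 * 5^2 + 4 * 5 - 4
= 25 + 20 - 4
= 41
Compute f(2):
f(2) = 1 * 2^2 + 4 * 2 - 4
= 4 + 8 - 4
= 8
Net change = 41 - 8 = 33

33


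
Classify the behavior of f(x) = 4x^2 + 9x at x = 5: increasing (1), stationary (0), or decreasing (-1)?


Compute f'(x) to determine behavior:
f'(x) = 8x + 9
f'(5) = 8 * 5 + 9
= 40 + 9
= 49
Since f'(5) > 0, the function is increasing (1)

1


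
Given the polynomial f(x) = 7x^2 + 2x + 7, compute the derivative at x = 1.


Differentiate term by term using power and sum rules:
f(x) = 7x^2 + 2x + 7
f'(x) = 14x + 2
Substitute x = 1:
f'(1) = 14 * 1 + 2
= 14 + 2
= 16

16


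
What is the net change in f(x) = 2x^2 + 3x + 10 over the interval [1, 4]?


Net change = f(b) - f(a)
f(x) = 2x^2 + 3x + 10
Compute f(4):
f(4) = 2 * 4^2 + 3 * 4 + 10
= 32 + 12 + 10
= 54
Compute f(1):
f(1) = 2 * 1^2 + 3 * 1 + 10
= 2 + 3 + 10
= 15
Net change = 54 - 15 = 39

39


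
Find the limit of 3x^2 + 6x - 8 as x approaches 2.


Since polynomials are continuous, we use direct substitution.
lim(x->2) of 3x^2 + 6x - 8
= 3 * 2^2 + 6 * 2 - 8
= 12 + 12 - 8
= 16

16


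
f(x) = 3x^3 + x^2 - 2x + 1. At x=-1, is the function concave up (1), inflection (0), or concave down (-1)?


Concavity is determined by the sign of f''(x).
f(x) = 3x^3 + x^2 - 2x + 1
f'(x) = 9x^2 + 2x - 2
f''(x) = 18x + 2
f''(-1) = 18 * (-1) + 2
= -18 + 2
= -16
Since f''(-1) < 0, the function is concave down (-1)

-1


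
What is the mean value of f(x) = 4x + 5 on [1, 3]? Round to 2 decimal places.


Average value = 1/(b-a) * integral from a to b of f(x) dx
First compute the integral of 4x + 5:
F(x) = 2x^2 + 5x
F(3) = 2 * 9 + 5 * 3 = 33
F(1) = 2 * 1 + 5 * 1 = 7
Integral = 33 - 7 = 26
Average = 26 / (3 - 1) = 26 / 2
= 13 = 13.00

13.00


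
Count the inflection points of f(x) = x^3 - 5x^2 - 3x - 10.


Inflection points occur where f''(x) = 0 and concavity changes.
f(x) = x^3 - 5x^2 - 3x - 10
f'(x) = 3x^2 - 10x - 3
f''(x) = 6x - 10
Set f''(x) = 0:
6x - 10 = 0
x = 10 / 6 = 5/3
Since f''(x) is linear (degree 1), it changes sign at this point.
Therefore there is exactly 1 inflection point.

1


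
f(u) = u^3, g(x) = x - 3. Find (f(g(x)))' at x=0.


Using the chain rule: (f(g(x)))' = f'(g(x)) * g'(x)
First, find g(0):
g(0) = 1 * 0 - 3 = -3
Next, f'(u) = 3u^2
And g'(x) = 1
So f'(g(0)) * g'(0)
= 3 * (-3)^2 * 1
= 3 * 9 * 1
= 27

27


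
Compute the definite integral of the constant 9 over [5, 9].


The integral of a constant k over [a, b] equals k * (b - a).
integral from 5 to 9 of 9 dx
= 9 * (9 - 5)
= 9 * 4
= 36

36


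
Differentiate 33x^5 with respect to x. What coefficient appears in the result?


We apply the power rule: d/dx [ax^n] = a*n * x^(n-1)
d/dx [33x^5]
= 33 * 5 * x^(5-1)
= 165x^4
The coefficient is 165

165


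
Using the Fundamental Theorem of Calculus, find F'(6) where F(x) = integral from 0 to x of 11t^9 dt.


By the Fundamental Theorem of Calculus (Part 1):
If F(x) = integral from 0 to x of f(t) dt, then F'(x) = f(x)
Here f(t) = 11t^9
So F'(x) = 11x^9
Evaluate at x = 6:
F'(6) = 11 * 6^9
= 11 * 10077696
= 110854656

110854656


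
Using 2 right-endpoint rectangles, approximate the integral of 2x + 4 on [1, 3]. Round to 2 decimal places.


Right Riemann sum uses right endpoints of each subinterval.
Interval: [1, 3], n = 2
dx = (3 - 1) / 2 = 1
Right endpoints: [2, 3]
f values: [8, 10]
Sum = dx * (sum of f values)
= 1 * 18
= 18 = 18.00

18.00


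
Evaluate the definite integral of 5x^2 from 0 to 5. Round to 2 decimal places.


Find the antiderivative of 5x^2:
F(x) = 5/3 * x^3
Apply the Fundamental Theorem of Calculus:
F(5) - F(0)
= 5/3 * 5^3 - 5/3 * 0^3
= 5/3 * (125 - 0)
= 5/3 * 125
= 625/3 ≈ 208.33

208.33


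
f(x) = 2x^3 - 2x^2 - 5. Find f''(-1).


First derivative:
f'(x) = 6x^2 - 4x
Second derivative:
f''(x) = 12x - 4
Substitute x = -1:
f''(-1) = 12 * (-1) - 4
= -12 - 4
= -16

-16


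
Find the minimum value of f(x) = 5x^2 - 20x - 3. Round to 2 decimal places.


For a quadratic f(x) = ax^2 + bx + c with a > 0, the minimum is at the vertex.
Vertex x-coordinate: x = -b/(2a)
x = -(-20) / (2 * 5)
x = 20/10 = 2
Substitute back to find the minimum value:
f(2) = 5 * 2^2 - 20 * 2 - 3
= 20 - 40 - 3
= -23 = -23.00

-23.00
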